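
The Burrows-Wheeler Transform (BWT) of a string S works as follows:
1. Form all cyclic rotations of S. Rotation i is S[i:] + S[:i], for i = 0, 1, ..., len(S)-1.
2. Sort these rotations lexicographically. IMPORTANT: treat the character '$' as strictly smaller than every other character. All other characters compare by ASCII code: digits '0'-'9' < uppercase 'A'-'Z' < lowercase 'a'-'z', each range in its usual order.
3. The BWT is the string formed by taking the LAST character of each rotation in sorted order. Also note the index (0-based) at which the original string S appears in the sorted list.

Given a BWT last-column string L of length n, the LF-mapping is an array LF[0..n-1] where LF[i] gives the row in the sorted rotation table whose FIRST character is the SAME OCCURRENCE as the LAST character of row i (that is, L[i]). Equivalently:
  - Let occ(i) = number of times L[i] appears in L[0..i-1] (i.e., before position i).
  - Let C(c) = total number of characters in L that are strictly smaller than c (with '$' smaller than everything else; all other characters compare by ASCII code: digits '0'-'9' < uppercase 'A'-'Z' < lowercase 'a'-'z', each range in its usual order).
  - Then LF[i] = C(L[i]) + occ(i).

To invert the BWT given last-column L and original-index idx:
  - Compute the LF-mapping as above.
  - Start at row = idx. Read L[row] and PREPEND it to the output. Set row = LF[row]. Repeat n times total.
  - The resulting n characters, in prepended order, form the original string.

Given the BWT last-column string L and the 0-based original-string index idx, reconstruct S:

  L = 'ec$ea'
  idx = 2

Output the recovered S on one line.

Answer: caee$

Derivation:
LF mapping: 3 2 0 4 1
Walk LF starting at row 2, prepending L[row]:
  step 1: row=2, L[2]='$', prepend. Next row=LF[2]=0
  step 2: row=0, L[0]='e', prepend. Next row=LF[0]=3
  step 3: row=3, L[3]='e', prepend. Next row=LF[3]=4
  step 4: row=4, L[4]='a', prepend. Next row=LF[4]=1
  step 5: row=1, L[1]='c', prepend. Next row=LF[1]=2
Reversed output: caee$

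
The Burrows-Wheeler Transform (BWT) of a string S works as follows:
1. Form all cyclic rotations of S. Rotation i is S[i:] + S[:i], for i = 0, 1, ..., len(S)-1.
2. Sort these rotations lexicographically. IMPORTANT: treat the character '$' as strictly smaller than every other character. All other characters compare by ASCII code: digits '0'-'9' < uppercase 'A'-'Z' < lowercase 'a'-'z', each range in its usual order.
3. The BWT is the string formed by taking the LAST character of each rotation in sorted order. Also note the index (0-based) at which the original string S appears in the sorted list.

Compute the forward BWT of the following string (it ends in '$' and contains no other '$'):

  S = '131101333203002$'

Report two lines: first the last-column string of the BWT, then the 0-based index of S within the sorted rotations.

Answer: 2310213$00301331
7

Derivation:
All 16 rotations (rotation i = S[i:]+S[:i]):
  rot[0] = 131101333203002$
  rot[1] = 31101333203002$1
  rot[2] = 1101333203002$13
  rot[3] = 101333203002$131
  rot[4] = 01333203002$1311
  rot[5] = 1333203002$13110
  rot[6] = 333203002$131101
  rot[7] = 33203002$1311013
  rot[8] = 3203002$13110133
  rot[9] = 203002$131101333
  rot[10] = 03002$1311013332
  rot[11] = 3002$13110133320
  rot[12] = 002$131101333203
  rot[13] = 02$1311013332030
  rot[14] = 2$13110133320300
  rot[15] = $131101333203002
Sorted (with $ < everything):
  sorted[0] = $131101333203002  (last char: '2')
  sorted[1] = 002$131101333203  (last char: '3')
  sorted[2] = 01333203002$1311  (last char: '1')
  sorted[3] = 02$1311013332030  (last char: '0')
  sorted[4] = 03002$1311013332  (last char: '2')
  sorted[5] = 101333203002$131  (last char: '1')
  sorted[6] = 1101333203002$13  (last char: '3')
  sorted[7] = 131101333203002$  (last char: '$')
  sorted[8] = 1333203002$13110  (last char: '0')
  sorted[9] = 2$13110133320300  (last char: '0')
  sorted[10] = 203002$131101333  (last char: '3')
  sorted[11] = 3002$13110133320  (last char: '0')
  sorted[12] = 31101333203002$1  (last char: '1')
  sorted[13] = 3203002$13110133  (last char: '3')
  sorted[14] = 33203002$1311013  (last char: '3')
  sorted[15] = 333203002$131101  (last char: '1')
Last column: 2310213$00301331
Original string S is at sorted index 7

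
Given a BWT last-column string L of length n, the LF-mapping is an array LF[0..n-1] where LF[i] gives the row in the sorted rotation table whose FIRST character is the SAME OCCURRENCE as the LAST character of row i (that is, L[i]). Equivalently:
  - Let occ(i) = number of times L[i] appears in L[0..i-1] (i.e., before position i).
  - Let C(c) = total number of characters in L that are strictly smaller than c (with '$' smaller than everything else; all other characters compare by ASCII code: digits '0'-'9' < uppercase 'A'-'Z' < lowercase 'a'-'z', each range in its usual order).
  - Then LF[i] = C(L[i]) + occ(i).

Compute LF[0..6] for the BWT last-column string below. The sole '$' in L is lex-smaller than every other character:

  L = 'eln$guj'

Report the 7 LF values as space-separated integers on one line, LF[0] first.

Answer: 1 4 5 0 2 6 3

Derivation:
Char counts: '$':1, 'e':1, 'g':1, 'j':1, 'l':1, 'n':1, 'u':1
C (first-col start): C('$')=0, C('e')=1, C('g')=2, C('j')=3, C('l')=4, C('n')=5, C('u')=6
L[0]='e': occ=0, LF[0]=C('e')+0=1+0=1
L[1]='l': occ=0, LF[1]=C('l')+0=4+0=4
L[2]='n': occ=0, LF[2]=C('n')+0=5+0=5
L[3]='$': occ=0, LF[3]=C('$')+0=0+0=0
L[4]='g': occ=0, LF[4]=C('g')+0=2+0=2
L[5]='u': occ=0, LF[5]=C('u')+0=6+0=6
L[6]='j': occ=0, LF[6]=C('j')+0=3+0=3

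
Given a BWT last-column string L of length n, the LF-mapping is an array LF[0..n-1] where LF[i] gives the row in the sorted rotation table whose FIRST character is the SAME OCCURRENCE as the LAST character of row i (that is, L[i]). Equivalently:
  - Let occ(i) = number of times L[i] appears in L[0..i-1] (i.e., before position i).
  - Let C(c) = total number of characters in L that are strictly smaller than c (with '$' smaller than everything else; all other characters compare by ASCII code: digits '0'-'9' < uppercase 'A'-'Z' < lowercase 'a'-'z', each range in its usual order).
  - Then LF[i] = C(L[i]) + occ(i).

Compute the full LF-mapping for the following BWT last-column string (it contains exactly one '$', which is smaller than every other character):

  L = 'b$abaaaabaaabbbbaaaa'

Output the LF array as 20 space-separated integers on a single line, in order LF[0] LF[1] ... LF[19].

Answer: 13 0 1 14 2 3 4 5 15 6 7 8 16 17 18 19 9 10 11 12

Derivation:
Char counts: '$':1, 'a':12, 'b':7
C (first-col start): C('$')=0, C('a')=1, C('b')=13
L[0]='b': occ=0, LF[0]=C('b')+0=13+0=13
L[1]='$': occ=0, LF[1]=C('$')+0=0+0=0
L[2]='a': occ=0, LF[2]=C('a')+0=1+0=1
L[3]='b': occ=1, LF[3]=C('b')+1=13+1=14
L[4]='a': occ=1, LF[4]=C('a')+1=1+1=2
L[5]='a': occ=2, LF[5]=C('a')+2=1+2=3
L[6]='a': occ=3, LF[6]=C('a')+3=1+3=4
L[7]='a': occ=4, LF[7]=C('a')+4=1+4=5
L[8]='b': occ=2, LF[8]=C('b')+2=13+2=15
L[9]='a': occ=5, LF[9]=C('a')+5=1+5=6
L[10]='a': occ=6, LF[10]=C('a')+6=1+6=7
L[11]='a': occ=7, LF[11]=C('a')+7=1+7=8
L[12]='b': occ=3, LF[12]=C('b')+3=13+3=16
L[13]='b': occ=4, LF[13]=C('b')+4=13+4=17
L[14]='b': occ=5, LF[14]=C('b')+5=13+5=18
L[15]='b': occ=6, LF[15]=C('b')+6=13+6=19
L[16]='a': occ=8, LF[16]=C('a')+8=1+8=9
L[17]='a': occ=9, LF[17]=C('a')+9=1+9=10
L[18]='a': occ=10, LF[18]=C('a')+10=1+10=11
L[19]='a': occ=11, LF[19]=C('a')+11=1+11=12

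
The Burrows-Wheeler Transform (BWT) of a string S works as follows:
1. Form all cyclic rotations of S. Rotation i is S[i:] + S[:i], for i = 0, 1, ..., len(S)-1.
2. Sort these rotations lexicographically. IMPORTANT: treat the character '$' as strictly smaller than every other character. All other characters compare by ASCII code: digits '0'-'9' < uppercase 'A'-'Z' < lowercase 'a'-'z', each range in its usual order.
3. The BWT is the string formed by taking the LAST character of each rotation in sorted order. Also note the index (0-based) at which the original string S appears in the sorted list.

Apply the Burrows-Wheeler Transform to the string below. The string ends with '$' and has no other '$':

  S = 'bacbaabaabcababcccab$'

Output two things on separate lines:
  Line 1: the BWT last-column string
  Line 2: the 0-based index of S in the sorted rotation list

Answer: bbbcacabbacaa$aacbacb
13

Derivation:
All 21 rotations (rotation i = S[i:]+S[:i]):
  rot[0] = bacbaabaabcababcccab$
  rot[1] = acbaabaabcababcccab$b
  rot[2] = cbaabaabcababcccab$ba
  rot[3] = baabaabcababcccab$bac
  rot[4] = aabaabcababcccab$bacb
  rot[5] = abaabcababcccab$bacba
  rot[6] = baabcababcccab$bacbaa
  rot[7] = aabcababcccab$bacbaab
  rot[8] = abcababcccab$bacbaaba
  rot[9] = bcababcccab$bacbaabaa
  rot[10] = cababcccab$bacbaabaab
  rot[11] = ababcccab$bacbaabaabc
  rot[12] = babcccab$bacbaabaabca
  rot[13] = abcccab$bacbaabaabcab
  rot[14] = bcccab$bacbaabaabcaba
  rot[15] = cccab$bacbaabaabcabab
  rot[16] = ccab$bacbaabaabcababc
  rot[17] = cab$bacbaabaabcababcc
  rot[18] = ab$bacbaabaabcababccc
  rot[19] = b$bacbaabaabcababccca
  rot[20] = $bacbaabaabcababcccab
Sorted (with $ < everything):
  sorted[0] = $bacbaabaabcababcccab  (last char: 'b')
  sorted[1] = aabaabcababcccab$bacb  (last char: 'b')
  sorted[2] = aabcababcccab$bacbaab  (last char: 'b')
  sorted[3] = ab$bacbaabaabcababccc  (last char: 'c')
  sorted[4] = abaabcababcccab$bacba  (last char: 'a')
  sorted[5] = ababcccab$bacbaabaabc  (last char: 'c')
  sorted[6] = abcababcccab$bacbaaba  (last char: 'a')
  sorted[7] = abcccab$bacbaabaabcab  (last char: 'b')
  sorted[8] = acbaabaabcababcccab$b  (last char: 'b')
  sorted[9] = b$bacbaabaabcababccca  (last char: 'a')
  sorted[10] = baabaabcababcccab$bac  (last char: 'c')
  sorted[11] = baabcababcccab$bacbaa  (last char: 'a')
  sorted[12] = babcccab$bacbaabaabca  (last char: 'a')
  sorted[13] = bacbaabaabcababcccab$  (last char: '$')
  sorted[14] = bcababcccab$bacbaabaa  (last char: 'a')
  sorted[15] = bcccab$bacbaabaabcaba  (last char: 'a')
  sorted[16] = cab$bacbaabaabcababcc  (last char: 'c')
  sorted[17] = cababcccab$bacbaabaab  (last char: 'b')
  sorted[18] = cbaabaabcababcccab$ba  (last char: 'a')
  sorted[19] = ccab$bacbaabaabcababc  (last char: 'c')
  sorted[20] = cccab$bacbaabaabcabab  (last char: 'b')
Last column: bbbcacabbacaa$aacbacb
Original string S is at sorted index 13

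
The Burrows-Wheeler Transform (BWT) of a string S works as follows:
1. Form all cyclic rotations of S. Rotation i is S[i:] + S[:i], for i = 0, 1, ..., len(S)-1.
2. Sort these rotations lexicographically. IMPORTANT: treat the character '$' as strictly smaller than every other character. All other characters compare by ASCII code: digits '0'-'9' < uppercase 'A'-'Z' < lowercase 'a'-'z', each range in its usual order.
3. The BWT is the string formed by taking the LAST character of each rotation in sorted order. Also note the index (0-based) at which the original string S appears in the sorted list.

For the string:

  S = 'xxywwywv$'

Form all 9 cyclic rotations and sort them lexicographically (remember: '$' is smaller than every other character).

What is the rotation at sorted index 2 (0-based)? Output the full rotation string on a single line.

Answer: wv$xxywwy

Derivation:
All 9 rotations (rotation i = S[i:]+S[:i]):
  rot[0] = xxywwywv$
  rot[1] = xywwywv$x
  rot[2] = ywwywv$xx
  rot[3] = wwywv$xxy
  rot[4] = wywv$xxyw
  rot[5] = ywv$xxyww
  rot[6] = wv$xxywwy
  rot[7] = v$xxywwyw
  rot[8] = $xxywwywv
Sorted (with $ < everything):
  sorted[0] = $xxywwywv
  sorted[1] = v$xxywwyw
  sorted[2] = wv$xxywwy
  sorted[3] = wwywv$xxy
  sorted[4] = wywv$xxyw
  sorted[5] = xxywwywv$
  sorted[6] = xywwywv$x
  sorted[7] = ywv$xxyww
  sorted[8] = ywwywv$xx
sorted[2] = wv$xxywwy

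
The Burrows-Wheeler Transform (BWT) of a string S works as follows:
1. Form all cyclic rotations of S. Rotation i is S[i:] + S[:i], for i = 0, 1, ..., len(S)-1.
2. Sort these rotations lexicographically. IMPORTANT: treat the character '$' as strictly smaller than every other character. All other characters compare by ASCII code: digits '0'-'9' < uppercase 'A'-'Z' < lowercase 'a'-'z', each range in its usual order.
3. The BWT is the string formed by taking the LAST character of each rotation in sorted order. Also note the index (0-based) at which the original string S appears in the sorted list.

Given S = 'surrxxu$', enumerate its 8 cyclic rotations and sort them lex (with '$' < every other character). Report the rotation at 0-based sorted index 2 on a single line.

All 8 rotations (rotation i = S[i:]+S[:i]):
  rot[0] = surrxxu$
  rot[1] = urrxxu$s
  rot[2] = rrxxu$su
  rot[3] = rxxu$sur
  rot[4] = xxu$surr
  rot[5] = xu$surrx
  rot[6] = u$surrxx
  rot[7] = $surrxxu
Sorted (with $ < everything):
  sorted[0] = $surrxxu
  sorted[1] = rrxxu$su
  sorted[2] = rxxu$sur
  sorted[3] = surrxxu$
  sorted[4] = u$surrxx
  sorted[5] = urrxxu$s
  sorted[6] = xu$surrx
  sorted[7] = xxu$surr
sorted[2] = rxxu$sur

Answer: rxxu$sur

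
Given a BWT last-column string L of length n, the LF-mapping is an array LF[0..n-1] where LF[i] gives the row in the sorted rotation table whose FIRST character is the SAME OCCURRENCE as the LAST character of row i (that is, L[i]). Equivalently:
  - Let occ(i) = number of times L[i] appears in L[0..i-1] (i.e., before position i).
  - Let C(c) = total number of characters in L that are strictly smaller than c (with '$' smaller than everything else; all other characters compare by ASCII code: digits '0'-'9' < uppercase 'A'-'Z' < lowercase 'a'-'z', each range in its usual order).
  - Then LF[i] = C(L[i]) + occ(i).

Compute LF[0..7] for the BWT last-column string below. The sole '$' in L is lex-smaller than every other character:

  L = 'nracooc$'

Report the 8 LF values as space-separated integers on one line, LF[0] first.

Char counts: '$':1, 'a':1, 'c':2, 'n':1, 'o':2, 'r':1
C (first-col start): C('$')=0, C('a')=1, C('c')=2, C('n')=4, C('o')=5, C('r')=7
L[0]='n': occ=0, LF[0]=C('n')+0=4+0=4
L[1]='r': occ=0, LF[1]=C('r')+0=7+0=7
L[2]='a': occ=0, LF[2]=C('a')+0=1+0=1
L[3]='c': occ=0, LF[3]=C('c')+0=2+0=2
L[4]='o': occ=0, LF[4]=C('o')+0=5+0=5
L[5]='o': occ=1, LF[5]=C('o')+1=5+1=6
L[6]='c': occ=1, LF[6]=C('c')+1=2+1=3
L[7]='$': occ=0, LF[7]=C('$')+0=0+0=0

Answer: 4 7 1 2 5 6 3 0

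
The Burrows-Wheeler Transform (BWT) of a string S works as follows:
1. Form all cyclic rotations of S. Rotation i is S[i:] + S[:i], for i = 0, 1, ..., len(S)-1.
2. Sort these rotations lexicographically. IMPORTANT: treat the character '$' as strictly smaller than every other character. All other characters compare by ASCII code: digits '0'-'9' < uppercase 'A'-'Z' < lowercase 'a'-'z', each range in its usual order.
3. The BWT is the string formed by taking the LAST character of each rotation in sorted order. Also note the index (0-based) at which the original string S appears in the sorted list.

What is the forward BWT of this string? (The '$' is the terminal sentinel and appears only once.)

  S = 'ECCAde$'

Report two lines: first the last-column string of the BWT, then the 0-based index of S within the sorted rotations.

All 7 rotations (rotation i = S[i:]+S[:i]):
  rot[0] = ECCAde$
  rot[1] = CCAde$E
  rot[2] = CAde$EC
  rot[3] = Ade$ECC
  rot[4] = de$ECCA
  rot[5] = e$ECCAd
  rot[6] = $ECCAde
Sorted (with $ < everything):
  sorted[0] = $ECCAde  (last char: 'e')
  sorted[1] = Ade$ECC  (last char: 'C')
  sorted[2] = CAde$EC  (last char: 'C')
  sorted[3] = CCAde$E  (last char: 'E')
  sorted[4] = ECCAde$  (last char: '$')
  sorted[5] = de$ECCA  (last char: 'A')
  sorted[6] = e$ECCAd  (last char: 'd')
Last column: eCCE$Ad
Original string S is at sorted index 4

Answer: eCCE$Ad
4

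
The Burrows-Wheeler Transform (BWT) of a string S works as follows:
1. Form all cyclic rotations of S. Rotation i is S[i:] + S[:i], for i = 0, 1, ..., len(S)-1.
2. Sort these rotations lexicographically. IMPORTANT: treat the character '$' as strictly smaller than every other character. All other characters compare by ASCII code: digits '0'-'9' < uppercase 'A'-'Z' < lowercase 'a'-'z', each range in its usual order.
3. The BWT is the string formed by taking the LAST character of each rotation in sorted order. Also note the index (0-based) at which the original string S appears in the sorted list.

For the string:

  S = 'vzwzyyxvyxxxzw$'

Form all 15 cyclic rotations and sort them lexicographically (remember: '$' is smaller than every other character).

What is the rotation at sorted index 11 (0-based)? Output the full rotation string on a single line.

Answer: yyxvyxxxzw$vzwz

Derivation:
All 15 rotations (rotation i = S[i:]+S[:i]):
  rot[0] = vzwzyyxvyxxxzw$
  rot[1] = zwzyyxvyxxxzw$v
  rot[2] = wzyyxvyxxxzw$vz
  rot[3] = zyyxvyxxxzw$vzw
  rot[4] = yyxvyxxxzw$vzwz
  rot[5] = yxvyxxxzw$vzwzy
  rot[6] = xvyxxxzw$vzwzyy
  rot[7] = vyxxxzw$vzwzyyx
  rot[8] = yxxxzw$vzwzyyxv
  rot[9] = xxxzw$vzwzyyxvy
  rot[10] = xxzw$vzwzyyxvyx
  rot[11] = xzw$vzwzyyxvyxx
  rot[12] = zw$vzwzyyxvyxxx
  rot[13] = w$vzwzyyxvyxxxz
  rot[14] = $vzwzyyxvyxxxzw
Sorted (with $ < everything):
  sorted[0] = $vzwzyyxvyxxxzw
  sorted[1] = vyxxxzw$vzwzyyx
  sorted[2] = vzwzyyxvyxxxzw$
  sorted[3] = w$vzwzyyxvyxxxz
  sorted[4] = wzyyxvyxxxzw$vz
  sorted[5] = xvyxxxzw$vzwzyy
  sorted[6] = xxxzw$vzwzyyxvy
  sorted[7] = xxzw$vzwzyyxvyx
  sorted[8] = xzw$vzwzyyxvyxx
  sorted[9] = yxvyxxxzw$vzwzy
  sorted[10] = yxxxzw$vzwzyyxv
  sorted[11] = yyxvyxxxzw$vzwz
  sorted[12] = zw$vzwzyyxvyxxx
  sorted[13] = zwzyyxvyxxxzw$v
  sorted[14] = zyyxvyxxxzw$vzw
sorted[11] = yyxvyxxxzw$vzwz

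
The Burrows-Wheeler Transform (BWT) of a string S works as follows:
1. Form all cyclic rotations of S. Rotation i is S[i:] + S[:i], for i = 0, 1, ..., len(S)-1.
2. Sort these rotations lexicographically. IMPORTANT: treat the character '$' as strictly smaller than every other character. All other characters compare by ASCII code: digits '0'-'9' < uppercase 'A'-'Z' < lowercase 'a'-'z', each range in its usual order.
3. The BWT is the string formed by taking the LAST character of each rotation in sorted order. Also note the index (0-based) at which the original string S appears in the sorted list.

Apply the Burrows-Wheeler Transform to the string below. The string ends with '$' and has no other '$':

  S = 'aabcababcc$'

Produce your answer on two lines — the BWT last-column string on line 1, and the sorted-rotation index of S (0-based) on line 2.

All 11 rotations (rotation i = S[i:]+S[:i]):
  rot[0] = aabcababcc$
  rot[1] = abcababcc$a
  rot[2] = bcababcc$aa
  rot[3] = cababcc$aab
  rot[4] = ababcc$aabc
  rot[5] = babcc$aabca
  rot[6] = abcc$aabcab
  rot[7] = bcc$aabcaba
  rot[8] = cc$aabcabab
  rot[9] = c$aabcababc
  rot[10] = $aabcababcc
Sorted (with $ < everything):
  sorted[0] = $aabcababcc  (last char: 'c')
  sorted[1] = aabcababcc$  (last char: '$')
  sorted[2] = ababcc$aabc  (last char: 'c')
  sorted[3] = abcababcc$a  (last char: 'a')
  sorted[4] = abcc$aabcab  (last char: 'b')
  sorted[5] = babcc$aabca  (last char: 'a')
  sorted[6] = bcababcc$aa  (last char: 'a')
  sorted[7] = bcc$aabcaba  (last char: 'a')
  sorted[8] = c$aabcababc  (last char: 'c')
  sorted[9] = cababcc$aab  (last char: 'b')
  sorted[10] = cc$aabcabab  (last char: 'b')
Last column: c$cabaaacbb
Original string S is at sorted index 1

Answer: c$cabaaacbb
1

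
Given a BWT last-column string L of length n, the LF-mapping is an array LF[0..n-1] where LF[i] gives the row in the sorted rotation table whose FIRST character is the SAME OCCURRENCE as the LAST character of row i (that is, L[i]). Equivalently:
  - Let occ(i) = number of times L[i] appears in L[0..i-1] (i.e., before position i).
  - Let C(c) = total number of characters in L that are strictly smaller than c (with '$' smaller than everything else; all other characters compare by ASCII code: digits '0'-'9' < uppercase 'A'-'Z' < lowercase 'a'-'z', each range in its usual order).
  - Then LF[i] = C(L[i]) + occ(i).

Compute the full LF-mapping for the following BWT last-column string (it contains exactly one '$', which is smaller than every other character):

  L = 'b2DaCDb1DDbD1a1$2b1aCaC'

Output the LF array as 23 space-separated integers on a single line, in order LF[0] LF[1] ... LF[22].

Char counts: '$':1, '1':4, '2':2, 'C':3, 'D':5, 'a':4, 'b':4
C (first-col start): C('$')=0, C('1')=1, C('2')=5, C('C')=7, C('D')=10, C('a')=15, C('b')=19
L[0]='b': occ=0, LF[0]=C('b')+0=19+0=19
L[1]='2': occ=0, LF[1]=C('2')+0=5+0=5
L[2]='D': occ=0, LF[2]=C('D')+0=10+0=10
L[3]='a': occ=0, LF[3]=C('a')+0=15+0=15
L[4]='C': occ=0, LF[4]=C('C')+0=7+0=7
L[5]='D': occ=1, LF[5]=C('D')+1=10+1=11
L[6]='b': occ=1, LF[6]=C('b')+1=19+1=20
L[7]='1': occ=0, LF[7]=C('1')+0=1+0=1
L[8]='D': occ=2, LF[8]=C('D')+2=10+2=12
L[9]='D': occ=3, LF[9]=C('D')+3=10+3=13
L[10]='b': occ=2, LF[10]=C('b')+2=19+2=21
L[11]='D': occ=4, LF[11]=C('D')+4=10+4=14
L[12]='1': occ=1, LF[12]=C('1')+1=1+1=2
L[13]='a': occ=1, LF[13]=C('a')+1=15+1=16
L[14]='1': occ=2, LF[14]=C('1')+2=1+2=3
L[15]='$': occ=0, LF[15]=C('$')+0=0+0=0
L[16]='2': occ=1, LF[16]=C('2')+1=5+1=6
L[17]='b': occ=3, LF[17]=C('b')+3=19+3=22
L[18]='1': occ=3, LF[18]=C('1')+3=1+3=4
L[19]='a': occ=2, LF[19]=C('a')+2=15+2=17
L[20]='C': occ=1, LF[20]=C('C')+1=7+1=8
L[21]='a': occ=3, LF[21]=C('a')+3=15+3=18
L[22]='C': occ=2, LF[22]=C('C')+2=7+2=9

Answer: 19 5 10 15 7 11 20 1 12 13 21 14 2 16 3 0 6 22 4 17 8 18 9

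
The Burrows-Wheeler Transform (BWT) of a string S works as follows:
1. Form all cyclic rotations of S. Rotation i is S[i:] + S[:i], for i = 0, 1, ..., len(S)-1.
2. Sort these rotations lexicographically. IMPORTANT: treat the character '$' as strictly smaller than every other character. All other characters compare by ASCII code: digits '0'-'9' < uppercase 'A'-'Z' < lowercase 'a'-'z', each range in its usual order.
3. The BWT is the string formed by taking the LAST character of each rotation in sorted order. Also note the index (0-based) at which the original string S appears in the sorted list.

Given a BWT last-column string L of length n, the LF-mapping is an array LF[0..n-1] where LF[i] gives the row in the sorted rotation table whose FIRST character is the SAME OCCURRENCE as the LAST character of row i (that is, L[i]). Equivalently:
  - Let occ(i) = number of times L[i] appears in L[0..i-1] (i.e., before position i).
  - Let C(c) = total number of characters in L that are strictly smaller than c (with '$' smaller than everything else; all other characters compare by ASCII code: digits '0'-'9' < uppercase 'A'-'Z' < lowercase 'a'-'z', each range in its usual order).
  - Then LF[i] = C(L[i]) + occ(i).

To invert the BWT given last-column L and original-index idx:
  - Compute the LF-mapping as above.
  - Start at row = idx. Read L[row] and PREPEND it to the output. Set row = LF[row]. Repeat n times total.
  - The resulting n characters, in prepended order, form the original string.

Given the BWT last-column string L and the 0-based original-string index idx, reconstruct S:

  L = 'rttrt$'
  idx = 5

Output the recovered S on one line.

Answer: ttrtr$

Derivation:
LF mapping: 1 3 4 2 5 0
Walk LF starting at row 5, prepending L[row]:
  step 1: row=5, L[5]='$', prepend. Next row=LF[5]=0
  step 2: row=0, L[0]='r', prepend. Next row=LF[0]=1
  step 3: row=1, L[1]='t', prepend. Next row=LF[1]=3
  step 4: row=3, L[3]='r', prepend. Next row=LF[3]=2
  step 5: row=2, L[2]='t', prepend. Next row=LF[2]=4
  step 6: row=4, L[4]='t', prepend. Next row=LF[4]=5
Reversed output: ttrtr$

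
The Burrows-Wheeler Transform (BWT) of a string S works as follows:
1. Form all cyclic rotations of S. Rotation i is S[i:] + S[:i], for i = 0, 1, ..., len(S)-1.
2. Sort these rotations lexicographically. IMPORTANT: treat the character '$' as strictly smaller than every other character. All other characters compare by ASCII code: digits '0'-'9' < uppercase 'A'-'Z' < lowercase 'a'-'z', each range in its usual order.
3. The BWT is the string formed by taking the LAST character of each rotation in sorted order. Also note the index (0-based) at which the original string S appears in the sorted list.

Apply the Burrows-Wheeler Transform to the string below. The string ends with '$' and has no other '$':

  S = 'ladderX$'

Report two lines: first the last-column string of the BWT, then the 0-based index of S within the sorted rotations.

Answer: Xrladd$e
6

Derivation:
All 8 rotations (rotation i = S[i:]+S[:i]):
  rot[0] = ladderX$
  rot[1] = adderX$l
  rot[2] = dderX$la
  rot[3] = derX$lad
  rot[4] = erX$ladd
  rot[5] = rX$ladde
  rot[6] = X$ladder
  rot[7] = $ladderX
Sorted (with $ < everything):
  sorted[0] = $ladderX  (last char: 'X')
  sorted[1] = X$ladder  (last char: 'r')
  sorted[2] = adderX$l  (last char: 'l')
  sorted[3] = dderX$la  (last char: 'a')
  sorted[4] = derX$lad  (last char: 'd')
  sorted[5] = erX$ladd  (last char: 'd')
  sorted[6] = ladderX$  (last char: '$')
  sorted[7] = rX$ladde  (last char: 'e')
Last column: Xrladd$e
Original string S is at sorted index 6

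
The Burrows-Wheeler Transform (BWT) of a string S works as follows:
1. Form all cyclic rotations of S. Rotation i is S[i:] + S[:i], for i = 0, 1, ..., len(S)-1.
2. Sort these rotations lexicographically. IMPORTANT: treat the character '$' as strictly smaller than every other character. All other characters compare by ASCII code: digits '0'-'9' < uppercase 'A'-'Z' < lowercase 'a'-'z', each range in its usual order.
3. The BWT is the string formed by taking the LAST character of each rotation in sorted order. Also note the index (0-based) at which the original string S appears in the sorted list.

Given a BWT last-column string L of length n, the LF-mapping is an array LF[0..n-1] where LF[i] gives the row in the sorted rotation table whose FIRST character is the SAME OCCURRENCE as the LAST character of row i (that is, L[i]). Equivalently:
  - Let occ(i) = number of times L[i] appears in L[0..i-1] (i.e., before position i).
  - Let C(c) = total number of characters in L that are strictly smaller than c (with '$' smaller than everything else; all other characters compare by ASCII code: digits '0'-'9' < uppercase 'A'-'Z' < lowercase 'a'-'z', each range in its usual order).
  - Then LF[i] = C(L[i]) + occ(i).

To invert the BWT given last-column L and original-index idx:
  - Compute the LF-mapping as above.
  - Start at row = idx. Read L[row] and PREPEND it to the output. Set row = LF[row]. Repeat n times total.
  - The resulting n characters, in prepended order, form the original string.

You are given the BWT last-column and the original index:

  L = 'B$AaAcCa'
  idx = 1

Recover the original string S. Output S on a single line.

Answer: AACacaB$

Derivation:
LF mapping: 3 0 1 5 2 7 4 6
Walk LF starting at row 1, prepending L[row]:
  step 1: row=1, L[1]='$', prepend. Next row=LF[1]=0
  step 2: row=0, L[0]='B', prepend. Next row=LF[0]=3
  step 3: row=3, L[3]='a', prepend. Next row=LF[3]=5
  step 4: row=5, L[5]='c', prepend. Next row=LF[5]=7
  step 5: row=7, L[7]='a', prepend. Next row=LF[7]=6
  step 6: row=6, L[6]='C', prepend. Next row=LF[6]=4
  step 7: row=4, L[4]='A', prepend. Next row=LF[4]=2
  step 8: row=2, L[2]='A', prepend. Next row=LF[2]=1
Reversed output: AACacaB$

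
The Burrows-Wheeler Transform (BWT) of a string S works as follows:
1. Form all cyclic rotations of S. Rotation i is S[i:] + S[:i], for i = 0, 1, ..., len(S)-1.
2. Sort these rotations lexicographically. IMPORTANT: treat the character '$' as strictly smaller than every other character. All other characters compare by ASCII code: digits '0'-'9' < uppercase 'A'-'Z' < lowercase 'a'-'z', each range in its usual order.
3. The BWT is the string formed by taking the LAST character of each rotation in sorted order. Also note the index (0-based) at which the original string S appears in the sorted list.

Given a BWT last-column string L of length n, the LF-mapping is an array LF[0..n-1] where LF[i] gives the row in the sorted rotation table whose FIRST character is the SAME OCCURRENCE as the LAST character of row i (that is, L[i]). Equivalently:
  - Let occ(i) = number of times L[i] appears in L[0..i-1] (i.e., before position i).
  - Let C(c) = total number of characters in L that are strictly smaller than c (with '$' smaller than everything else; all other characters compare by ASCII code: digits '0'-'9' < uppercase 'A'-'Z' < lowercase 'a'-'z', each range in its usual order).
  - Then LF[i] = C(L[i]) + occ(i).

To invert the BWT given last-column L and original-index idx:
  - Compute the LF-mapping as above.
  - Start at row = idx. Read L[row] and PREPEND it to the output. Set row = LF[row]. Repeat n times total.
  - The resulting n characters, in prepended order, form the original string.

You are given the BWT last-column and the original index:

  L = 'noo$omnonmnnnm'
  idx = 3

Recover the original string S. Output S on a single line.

Answer: monomnnnomnon$

Derivation:
LF mapping: 4 10 11 0 12 1 5 13 6 2 7 8 9 3
Walk LF starting at row 3, prepending L[row]:
  step 1: row=3, L[3]='$', prepend. Next row=LF[3]=0
  step 2: row=0, L[0]='n', prepend. Next row=LF[0]=4
  step 3: row=4, L[4]='o', prepend. Next row=LF[4]=12
  step 4: row=12, L[12]='n', prepend. Next row=LF[12]=9
  step 5: row=9, L[9]='m', prepend. Next row=LF[9]=2
  step 6: row=2, L[2]='o', prepend. Next row=LF[2]=11
  step 7: row=11, L[11]='n', prepend. Next row=LF[11]=8
  step 8: row=8, L[8]='n', prepend. Next row=LF[8]=6
  step 9: row=6, L[6]='n', prepend. Next row=LF[6]=5
  step 10: row=5, L[5]='m', prepend. Next row=LF[5]=1
  step 11: row=1, L[1]='o', prepend. Next row=LF[1]=10
  step 12: row=10, L[10]='n', prepend. Next row=LF[10]=7
  step 13: row=7, L[7]='o', prepend. Next row=LF[7]=13
  step 14: row=13, L[13]='m', prepend. Next row=LF[13]=3
Reversed output: monomnnnomnon$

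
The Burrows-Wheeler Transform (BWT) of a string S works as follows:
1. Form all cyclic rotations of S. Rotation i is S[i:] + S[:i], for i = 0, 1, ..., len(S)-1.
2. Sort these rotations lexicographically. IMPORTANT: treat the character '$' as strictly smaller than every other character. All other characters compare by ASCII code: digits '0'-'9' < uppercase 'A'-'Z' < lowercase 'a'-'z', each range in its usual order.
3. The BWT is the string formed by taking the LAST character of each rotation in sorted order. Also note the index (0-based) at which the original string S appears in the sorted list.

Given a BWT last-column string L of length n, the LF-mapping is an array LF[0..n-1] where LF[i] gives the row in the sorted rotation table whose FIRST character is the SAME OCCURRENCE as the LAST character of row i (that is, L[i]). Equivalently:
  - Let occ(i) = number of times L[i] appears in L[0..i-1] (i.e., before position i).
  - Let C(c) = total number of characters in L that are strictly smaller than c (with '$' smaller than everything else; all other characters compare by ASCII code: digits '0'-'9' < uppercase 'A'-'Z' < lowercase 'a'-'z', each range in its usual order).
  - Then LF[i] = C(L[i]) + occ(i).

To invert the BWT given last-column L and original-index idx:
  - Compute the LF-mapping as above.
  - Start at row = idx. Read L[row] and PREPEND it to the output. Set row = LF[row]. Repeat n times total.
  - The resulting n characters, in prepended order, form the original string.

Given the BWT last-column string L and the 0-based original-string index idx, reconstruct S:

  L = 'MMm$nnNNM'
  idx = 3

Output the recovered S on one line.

LF mapping: 1 2 6 0 7 8 4 5 3
Walk LF starting at row 3, prepending L[row]:
  step 1: row=3, L[3]='$', prepend. Next row=LF[3]=0
  step 2: row=0, L[0]='M', prepend. Next row=LF[0]=1
  step 3: row=1, L[1]='M', prepend. Next row=LF[1]=2
  step 4: row=2, L[2]='m', prepend. Next row=LF[2]=6
  step 5: row=6, L[6]='N', prepend. Next row=LF[6]=4
  step 6: row=4, L[4]='n', prepend. Next row=LF[4]=7
  step 7: row=7, L[7]='N', prepend. Next row=LF[7]=5
  step 8: row=5, L[5]='n', prepend. Next row=LF[5]=8
  step 9: row=8, L[8]='M', prepend. Next row=LF[8]=3
Reversed output: MnNnNmMM$

Answer: MnNnNmMM$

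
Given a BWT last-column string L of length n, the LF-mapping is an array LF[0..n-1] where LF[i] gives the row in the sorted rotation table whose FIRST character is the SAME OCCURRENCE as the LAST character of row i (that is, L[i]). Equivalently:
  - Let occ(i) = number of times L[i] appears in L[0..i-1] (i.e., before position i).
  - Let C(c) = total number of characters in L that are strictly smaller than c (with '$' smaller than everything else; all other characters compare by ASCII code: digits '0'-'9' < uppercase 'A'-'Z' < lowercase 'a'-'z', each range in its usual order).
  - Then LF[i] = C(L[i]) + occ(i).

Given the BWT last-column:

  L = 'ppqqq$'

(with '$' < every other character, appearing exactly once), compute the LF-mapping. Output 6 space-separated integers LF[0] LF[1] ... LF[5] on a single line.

Char counts: '$':1, 'p':2, 'q':3
C (first-col start): C('$')=0, C('p')=1, C('q')=3
L[0]='p': occ=0, LF[0]=C('p')+0=1+0=1
L[1]='p': occ=1, LF[1]=C('p')+1=1+1=2
L[2]='q': occ=0, LF[2]=C('q')+0=3+0=3
L[3]='q': occ=1, LF[3]=C('q')+1=3+1=4
L[4]='q': occ=2, LF[4]=C('q')+2=3+2=5
L[5]='$': occ=0, LF[5]=C('$')+0=0+0=0

Answer: 1 2 3 4 5 0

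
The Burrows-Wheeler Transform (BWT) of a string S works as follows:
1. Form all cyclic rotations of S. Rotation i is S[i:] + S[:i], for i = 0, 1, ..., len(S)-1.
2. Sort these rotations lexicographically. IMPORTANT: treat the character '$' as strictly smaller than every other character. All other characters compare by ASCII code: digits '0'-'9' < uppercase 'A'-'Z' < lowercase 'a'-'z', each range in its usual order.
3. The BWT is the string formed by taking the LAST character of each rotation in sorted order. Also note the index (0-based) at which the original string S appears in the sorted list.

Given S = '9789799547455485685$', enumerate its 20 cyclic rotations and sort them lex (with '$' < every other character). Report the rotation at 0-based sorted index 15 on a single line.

Answer: 89799547455485685$97

Derivation:
All 20 rotations (rotation i = S[i:]+S[:i]):
  rot[0] = 9789799547455485685$
  rot[1] = 789799547455485685$9
  rot[2] = 89799547455485685$97
  rot[3] = 9799547455485685$978
  rot[4] = 799547455485685$9789
  rot[5] = 99547455485685$97897
  rot[6] = 9547455485685$978979
  rot[7] = 547455485685$9789799
  rot[8] = 47455485685$97897995
  rot[9] = 7455485685$978979954
  rot[10] = 455485685$9789799547
  rot[11] = 55485685$97897995474
  rot[12] = 5485685$978979954745
  rot[13] = 485685$9789799547455
  rot[14] = 85685$97897995474554
  rot[15] = 5685$978979954745548
  rot[16] = 685$9789799547455485
  rot[17] = 85$97897995474554856
  rot[18] = 5$978979954745548568
  rot[19] = $9789799547455485685
Sorted (with $ < everything):
  sorted[0] = $9789799547455485685
  sorted[1] = 455485685$9789799547
  sorted[2] = 47455485685$97897995
  sorted[3] = 485685$9789799547455
  sorted[4] = 5$978979954745548568
  sorted[5] = 547455485685$9789799
  sorted[6] = 5485685$978979954745
  sorted[7] = 55485685$97897995474
  sorted[8] = 5685$978979954745548
  sorted[9] = 685$9789799547455485
  sorted[10] = 7455485685$978979954
  sorted[11] = 789799547455485685$9
  sorted[12] = 799547455485685$9789
  sorted[13] = 85$97897995474554856
  sorted[14] = 85685$97897995474554
  sorted[15] = 89799547455485685$97
  sorted[16] = 9547455485685$978979
  sorted[17] = 9789799547455485685$
  sorted[18] = 9799547455485685$978
  sorted[19] = 99547455485685$97897
sorted[15] = 89799547455485685$97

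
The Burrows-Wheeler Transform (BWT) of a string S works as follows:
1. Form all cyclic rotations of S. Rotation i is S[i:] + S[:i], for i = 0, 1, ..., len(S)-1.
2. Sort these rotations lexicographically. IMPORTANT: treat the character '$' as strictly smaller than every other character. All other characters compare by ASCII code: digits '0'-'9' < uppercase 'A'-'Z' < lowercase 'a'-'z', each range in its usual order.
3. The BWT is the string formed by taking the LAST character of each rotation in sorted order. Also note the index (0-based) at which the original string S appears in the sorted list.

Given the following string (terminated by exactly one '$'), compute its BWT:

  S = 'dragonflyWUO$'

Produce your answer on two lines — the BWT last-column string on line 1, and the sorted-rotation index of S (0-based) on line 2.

All 13 rotations (rotation i = S[i:]+S[:i]):
  rot[0] = dragonflyWUO$
  rot[1] = ragonflyWUO$d
  rot[2] = agonflyWUO$dr
  rot[3] = gonflyWUO$dra
  rot[4] = onflyWUO$drag
  rot[5] = nflyWUO$drago
  rot[6] = flyWUO$dragon
  rot[7] = lyWUO$dragonf
  rot[8] = yWUO$dragonfl
  rot[9] = WUO$dragonfly
  rot[10] = UO$dragonflyW
  rot[11] = O$dragonflyWU
  rot[12] = $dragonflyWUO
Sorted (with $ < everything):
  sorted[0] = $dragonflyWUO  (last char: 'O')
  sorted[1] = O$dragonflyWU  (last char: 'U')
  sorted[2] = UO$dragonflyW  (last char: 'W')
  sorted[3] = WUO$dragonfly  (last char: 'y')
  sorted[4] = agonflyWUO$dr  (last char: 'r')
  sorted[5] = dragonflyWUO$  (last char: '$')
  sorted[6] = flyWUO$dragon  (last char: 'n')
  sorted[7] = gonflyWUO$dra  (last char: 'a')
  sorted[8] = lyWUO$dragonf  (last char: 'f')
  sorted[9] = nflyWUO$drago  (last char: 'o')
  sorted[10] = onflyWUO$drag  (last char: 'g')
  sorted[11] = ragonflyWUO$d  (last char: 'd')
  sorted[12] = yWUO$dragonfl  (last char: 'l')
Last column: OUWyr$nafogdl
Original string S is at sorted index 5

Answer: OUWyr$nafogdl
5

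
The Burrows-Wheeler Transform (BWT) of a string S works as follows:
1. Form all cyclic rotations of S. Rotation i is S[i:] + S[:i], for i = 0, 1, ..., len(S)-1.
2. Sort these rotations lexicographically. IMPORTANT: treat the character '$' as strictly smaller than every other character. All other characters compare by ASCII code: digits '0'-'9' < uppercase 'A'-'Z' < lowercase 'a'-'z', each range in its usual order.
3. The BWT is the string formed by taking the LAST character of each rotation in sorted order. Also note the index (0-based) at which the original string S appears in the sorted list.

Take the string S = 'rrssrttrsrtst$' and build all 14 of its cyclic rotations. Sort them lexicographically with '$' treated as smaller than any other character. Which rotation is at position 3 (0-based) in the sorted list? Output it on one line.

All 14 rotations (rotation i = S[i:]+S[:i]):
  rot[0] = rrssrttrsrtst$
  rot[1] = rssrttrsrtst$r
  rot[2] = ssrttrsrtst$rr
  rot[3] = srttrsrtst$rrs
  rot[4] = rttrsrtst$rrss
  rot[5] = ttrsrtst$rrssr
  rot[6] = trsrtst$rrssrt
  rot[7] = rsrtst$rrssrtt
  rot[8] = srtst$rrssrttr
  rot[9] = rtst$rrssrttrs
  rot[10] = tst$rrssrttrsr
  rot[11] = st$rrssrttrsrt
  rot[12] = t$rrssrttrsrts
  rot[13] = $rrssrttrsrtst
Sorted (with $ < everything):
  sorted[0] = $rrssrttrsrtst
  sorted[1] = rrssrttrsrtst$
  sorted[2] = rsrtst$rrssrtt
  sorted[3] = rssrttrsrtst$r
  sorted[4] = rtst$rrssrttrs
  sorted[5] = rttrsrtst$rrss
  sorted[6] = srtst$rrssrttr
  sorted[7] = srttrsrtst$rrs
  sorted[8] = ssrttrsrtst$rr
  sorted[9] = st$rrssrttrsrt
  sorted[10] = t$rrssrttrsrts
  sorted[11] = trsrtst$rrssrt
  sorted[12] = tst$rrssrttrsr
  sorted[13] = ttrsrtst$rrssr
sorted[3] = rssrttrsrtst$r

Answer: rssrttrsrtst$r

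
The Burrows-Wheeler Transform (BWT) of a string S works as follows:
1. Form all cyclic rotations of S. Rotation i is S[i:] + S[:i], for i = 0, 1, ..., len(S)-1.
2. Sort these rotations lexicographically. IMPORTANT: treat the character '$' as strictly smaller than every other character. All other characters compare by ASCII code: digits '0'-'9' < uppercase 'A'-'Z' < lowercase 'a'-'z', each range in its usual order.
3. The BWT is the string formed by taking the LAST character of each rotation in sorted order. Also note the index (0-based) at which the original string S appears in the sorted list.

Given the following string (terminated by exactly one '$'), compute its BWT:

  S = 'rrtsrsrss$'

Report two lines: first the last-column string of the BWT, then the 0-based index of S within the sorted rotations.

All 10 rotations (rotation i = S[i:]+S[:i]):
  rot[0] = rrtsrsrss$
  rot[1] = rtsrsrss$r
  rot[2] = tsrsrss$rr
  rot[3] = srsrss$rrt
  rot[4] = rsrss$rrts
  rot[5] = srss$rrtsr
  rot[6] = rss$rrtsrs
  rot[7] = ss$rrtsrsr
  rot[8] = s$rrtsrsrs
  rot[9] = $rrtsrsrss
Sorted (with $ < everything):
  sorted[0] = $rrtsrsrss  (last char: 's')
  sorted[1] = rrtsrsrss$  (last char: '$')
  sorted[2] = rsrss$rrts  (last char: 's')
  sorted[3] = rss$rrtsrs  (last char: 's')
  sorted[4] = rtsrsrss$r  (last char: 'r')
  sorted[5] = s$rrtsrsrs  (last char: 's')
  sorted[6] = srsrss$rrt  (last char: 't')
  sorted[7] = srss$rrtsr  (last char: 'r')
  sorted[8] = ss$rrtsrsr  (last char: 'r')
  sorted[9] = tsrsrss$rr  (last char: 'r')
Last column: s$ssrstrrr
Original string S is at sorted index 1

Answer: s$ssrstrrr
1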